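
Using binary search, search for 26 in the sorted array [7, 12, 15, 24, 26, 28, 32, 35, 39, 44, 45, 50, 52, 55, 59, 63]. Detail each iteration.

Binary search for 26 in [7, 12, 15, 24, 26, 28, 32, 35, 39, 44, 45, 50, 52, 55, 59, 63]:

lo=0, hi=15, mid=7, arr[mid]=35 -> 35 > 26, search left half
lo=0, hi=6, mid=3, arr[mid]=24 -> 24 < 26, search right half
lo=4, hi=6, mid=5, arr[mid]=28 -> 28 > 26, search left half
lo=4, hi=4, mid=4, arr[mid]=26 -> Found target at index 4!

Binary search finds 26 at index 4 after 4 comparisons. The search repeatedly halves the search space by comparing with the middle element.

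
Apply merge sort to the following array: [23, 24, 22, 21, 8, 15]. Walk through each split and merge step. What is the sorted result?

Merge sort trace:

Split: [23, 24, 22, 21, 8, 15] -> [23, 24, 22] and [21, 8, 15]
  Split: [23, 24, 22] -> [23] and [24, 22]
    Split: [24, 22] -> [24] and [22]
    Merge: [24] + [22] -> [22, 24]
  Merge: [23] + [22, 24] -> [22, 23, 24]
  Split: [21, 8, 15] -> [21] and [8, 15]
    Split: [8, 15] -> [8] and [15]
    Merge: [8] + [15] -> [8, 15]
  Merge: [21] + [8, 15] -> [8, 15, 21]
Merge: [22, 23, 24] + [8, 15, 21] -> [8, 15, 21, 22, 23, 24]

Final sorted array: [8, 15, 21, 22, 23, 24]

The merge sort proceeds by recursively splitting the array and merging sorted halves.
After all merges, the sorted array is [8, 15, 21, 22, 23, 24].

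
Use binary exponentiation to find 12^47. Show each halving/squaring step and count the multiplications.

Computing 12^47 by squaring (build up from 12^1; each line after the first costs one multiplication):

12^1 = 12
12^2 = (12^1)^2 = 12^2 = 144
12^4 = (12^2)^2 = 144^2 = 20736
12^5 = 12 * 12^4 = 12 * 20736 = 248832
12^10 = (12^5)^2 = 248832^2 = 61917364224
12^11 = 12 * 12^10 = 12 * 61917364224 = 743008370688
12^22 = (12^11)^2 = 743008370688^2 = 552061438912436417593344
12^23 = 12 * 12^22 = 12 * 552061438912436417593344 = 6624737266949237011120128
12^46 = (12^23)^2 = 6624737266949237011120128^2 = 43887143856106046360568987631860370008329246736384
12^47 = 12 * 12^46 = 12 * 43887143856106046360568987631860370008329246736384 = 526645726273272556326827851582324440099950960836608

Result: 526645726273272556326827851582324440099950960836608
Multiplications needed: 9 (9 lines after 12^1)

12^47 = 526645726273272556326827851582324440099950960836608. Using exponentiation by squaring, this requires 9 multiplications. The key idea: if the exponent is even, square the half-power; if odd, multiply by the base once.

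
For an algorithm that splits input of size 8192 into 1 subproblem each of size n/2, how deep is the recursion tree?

For divide and conquer with division factor 2:

Problem sizes at each level:
Level 0: 8192
Level 1: 4096
Level 2: 2048
Level 3: 1024
Level 4: 512
Level 5: 256
Level 6: 128
Level 7: 64
Level 8: 32
Level 9: 16
Level 10: 8
Level 11: 4
Level 12: 2
Level 13: 1

The root is level 0 and the size-1 base case is level 13 (the tree spans levels 0 through 13, i.e. 14 levels counting the root), so the depth is the number of divisions: log_2(8192) = 13

The recursion tree depth is log_2(8192) = 13. At each level, the problem size is divided by 2, so it takes 13 divisions to reduce to a base case of size 1. The algorithm makes 1 recursive call at each level.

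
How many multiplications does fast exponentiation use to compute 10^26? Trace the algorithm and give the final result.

Computing 10^26 by squaring (build up from 10^1; each line after the first costs one multiplication):

10^1 = 10
10^2 = (10^1)^2 = 10^2 = 100
10^3 = 10 * 10^2 = 10 * 100 = 1000
10^6 = (10^3)^2 = 1000^2 = 1000000
10^12 = (10^6)^2 = 1000000^2 = 1000000000000
10^13 = 10 * 10^12 = 10 * 1000000000000 = 10000000000000
10^26 = (10^13)^2 = 10000000000000^2 = 100000000000000000000000000

Result: 100000000000000000000000000
Multiplications needed: 6 (6 lines after 10^1)

10^26 = 100000000000000000000000000. Using exponentiation by squaring, this requires 6 multiplications. The key idea: if the exponent is even, square the half-power; if odd, multiply by the base once.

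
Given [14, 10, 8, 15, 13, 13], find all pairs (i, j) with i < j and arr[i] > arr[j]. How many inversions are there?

Finding inversions in [14, 10, 8, 15, 13, 13]:

(0, 1): arr[0]=14 > arr[1]=10
(0, 2): arr[0]=14 > arr[2]=8
(0, 4): arr[0]=14 > arr[4]=13
(0, 5): arr[0]=14 > arr[5]=13
(1, 2): arr[1]=10 > arr[2]=8
(3, 4): arr[3]=15 > arr[4]=13
(3, 5): arr[3]=15 > arr[5]=13

Total inversions: 7

The array has 7 inversion(s): (0,1), (0,2), (0,4), (0,5), (1,2), (3,4), (3,5). Each pair (i,j) satisfies i < j and arr[i] > arr[j].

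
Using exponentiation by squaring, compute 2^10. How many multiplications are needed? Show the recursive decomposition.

Computing 2^10 by squaring (build up from 2^1; each line after the first costs one multiplication):

2^1 = 2
2^2 = (2^1)^2 = 2^2 = 4
2^4 = (2^2)^2 = 4^2 = 16
2^5 = 2 * 2^4 = 2 * 16 = 32
2^10 = (2^5)^2 = 32^2 = 1024

Result: 1024
Multiplications needed: 4 (4 lines after 2^1)

2^10 = 1024. Using exponentiation by squaring, this requires 4 multiplications. The key idea: if the exponent is even, square the half-power; if odd, multiply by the base once.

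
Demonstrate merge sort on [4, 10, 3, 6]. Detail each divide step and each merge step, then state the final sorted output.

Merge sort trace:

Split: [4, 10, 3, 6] -> [4, 10] and [3, 6]
  Split: [4, 10] -> [4] and [10]
  Merge: [4] + [10] -> [4, 10]
  Split: [3, 6] -> [3] and [6]
  Merge: [3] + [6] -> [3, 6]
Merge: [4, 10] + [3, 6] -> [3, 4, 6, 10]

Final sorted array: [3, 4, 6, 10]

The merge sort proceeds by recursively splitting the array and merging sorted halves.
After all merges, the sorted array is [3, 4, 6, 10].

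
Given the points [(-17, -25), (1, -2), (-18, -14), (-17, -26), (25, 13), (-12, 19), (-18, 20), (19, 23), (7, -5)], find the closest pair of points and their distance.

Computing all pairwise distances among 9 points:

d((-17, -25), (1, -2)) = 29.2062
d((-17, -25), (-18, -14)) = 11.0454
d((-17, -25), (-17, -26)) = 1.0 <-- minimum
d((-17, -25), (25, 13)) = 56.6392
d((-17, -25), (-12, 19)) = 44.2832
d((-17, -25), (-18, 20)) = 45.0111
d((-17, -25), (19, 23)) = 60.0
d((-17, -25), (7, -5)) = 31.241
d((1, -2), (-18, -14)) = 22.4722
d((1, -2), (-17, -26)) = 30.0
d((1, -2), (25, 13)) = 28.3019
d((1, -2), (-12, 19)) = 24.6982
d((1, -2), (-18, 20)) = 29.0689
d((1, -2), (19, 23)) = 30.8058
d((1, -2), (7, -5)) = 6.7082
d((-18, -14), (-17, -26)) = 12.0416
d((-18, -14), (25, 13)) = 50.774
d((-18, -14), (-12, 19)) = 33.541
d((-18, -14), (-18, 20)) = 34.0
d((-18, -14), (19, 23)) = 52.3259
d((-18, -14), (7, -5)) = 26.5707
d((-17, -26), (25, 13)) = 57.3149
d((-17, -26), (-12, 19)) = 45.2769
d((-17, -26), (-18, 20)) = 46.0109
d((-17, -26), (19, 23)) = 60.803
d((-17, -26), (7, -5)) = 31.8904
d((25, 13), (-12, 19)) = 37.4833
d((25, 13), (-18, 20)) = 43.566
d((25, 13), (19, 23)) = 11.6619
d((25, 13), (7, -5)) = 25.4558
d((-12, 19), (-18, 20)) = 6.0828
d((-12, 19), (19, 23)) = 31.257
d((-12, 19), (7, -5)) = 30.6105
d((-18, 20), (19, 23)) = 37.1214
d((-18, 20), (7, -5)) = 35.3553
d((19, 23), (7, -5)) = 30.4631

Closest pair: (-17, -25) and (-17, -26) with distance 1.0

The closest pair is (-17, -25) and (-17, -26) with Euclidean distance 1.0. For 9 points, brute-force pairwise comparison is shown above. For large n, the divide-and-conquer algorithm (sort by x, recurse on halves, check the dividing strip) achieves O(n log n).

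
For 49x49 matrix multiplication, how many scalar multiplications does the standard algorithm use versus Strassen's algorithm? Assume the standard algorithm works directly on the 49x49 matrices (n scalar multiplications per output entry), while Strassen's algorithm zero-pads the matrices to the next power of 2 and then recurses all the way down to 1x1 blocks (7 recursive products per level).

Matrix multiplication for 49x49 matrices:

Strassen's algorithm requires power-of-2 dimensions. Pad 49x49 to 64x64 (next power of 2).

Standard algorithm: 49^3 = 117649 multiplications
Strassen's algorithm: 7^(log2(64)) = 7^6 = 117649 multiplications
Savings: 117649 - 117649 = 0 multiplications

Standard: 117649 multiplications (49^3). Strassen: 117649 multiplications (7^6, after padding to 64x64). Strassen reduces 8 recursive multiplications to 7 at each level.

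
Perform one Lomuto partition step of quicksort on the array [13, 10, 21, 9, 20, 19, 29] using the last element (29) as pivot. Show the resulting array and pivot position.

Lomuto partition with pivot = 29:

Initial array: [13, 10, 21, 9, 20, 19, 29]

arr[0]=13 <= 29: swap with position 0, array becomes [13, 10, 21, 9, 20, 19, 29]
arr[1]=10 <= 29: swap with position 1, array becomes [13, 10, 21, 9, 20, 19, 29]
arr[2]=21 <= 29: swap with position 2, array becomes [13, 10, 21, 9, 20, 19, 29]
arr[3]=9 <= 29: swap with position 3, array becomes [13, 10, 21, 9, 20, 19, 29]
arr[4]=20 <= 29: swap with position 4, array becomes [13, 10, 21, 9, 20, 19, 29]
arr[5]=19 <= 29: swap with position 5, array becomes [13, 10, 21, 9, 20, 19, 29]

Place pivot at position 6: [13, 10, 21, 9, 20, 19, 29]
Pivot position: 6

After partitioning with pivot 29, the array becomes [13, 10, 21, 9, 20, 19, 29]. The pivot is placed at index 6. All elements to the left of the pivot are <= 29, and all elements to the right are > 29.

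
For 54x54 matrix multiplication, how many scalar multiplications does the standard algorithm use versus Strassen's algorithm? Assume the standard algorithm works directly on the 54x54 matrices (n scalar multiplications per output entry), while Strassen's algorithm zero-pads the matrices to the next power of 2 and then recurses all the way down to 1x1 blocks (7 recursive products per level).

Matrix multiplication for 54x54 matrices:

Strassen's algorithm requires power-of-2 dimensions. Pad 54x54 to 64x64 (next power of 2).

Standard algorithm: 54^3 = 157464 multiplications
Strassen's algorithm: 7^(log2(64)) = 7^6 = 117649 multiplications
Savings: 157464 - 117649 = 39815 multiplications

Standard: 157464 multiplications (54^3). Strassen: 117649 multiplications (7^6, after padding to 64x64). Strassen reduces 8 recursive multiplications to 7 at each level.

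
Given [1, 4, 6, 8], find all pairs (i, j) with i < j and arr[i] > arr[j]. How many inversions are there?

Finding inversions in [1, 4, 6, 8]:


Total inversions: 0

The array has 0 inversions. It is already sorted.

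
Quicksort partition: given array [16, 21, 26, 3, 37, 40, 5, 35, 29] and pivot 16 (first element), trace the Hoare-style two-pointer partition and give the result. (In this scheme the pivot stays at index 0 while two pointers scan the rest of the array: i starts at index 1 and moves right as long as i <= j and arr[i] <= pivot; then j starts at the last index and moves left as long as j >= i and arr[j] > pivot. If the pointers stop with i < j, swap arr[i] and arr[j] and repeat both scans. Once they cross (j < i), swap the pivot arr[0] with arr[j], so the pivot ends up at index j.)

Hoare-style two-pointer partition with pivot = 16:

Initial array: [16, 21, 26, 3, 37, 40, 5, 35, 29]

Pointers start at i = 1, j = 8.
i stops at index 1 (arr[1]=21 > 16), j stops at index 6 (arr[6]=5 <= 16): swap arr[1] and arr[6], array becomes [16, 5, 26, 3, 37, 40, 21, 35, 29]
i stops at index 2 (arr[2]=26 > 16), j stops at index 3 (arr[3]=3 <= 16): swap arr[2] and arr[3], array becomes [16, 5, 3, 26, 37, 40, 21, 35, 29]
i ends at 3, j ends at 2: the pointers have crossed (j < i), so scanning stops.

Swap pivot arr[0] with arr[2] to place pivot at position 2: [3, 5, 16, 26, 37, 40, 21, 35, 29]
Pivot position: 2

After partitioning with pivot 16, the array becomes [3, 5, 16, 26, 37, 40, 21, 35, 29]. The pivot is placed at index 2. All elements to the left of the pivot are <= 16, and all elements to the right are > 16.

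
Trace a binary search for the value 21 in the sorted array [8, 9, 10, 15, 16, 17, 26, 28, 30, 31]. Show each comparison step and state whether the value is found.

Binary search for 21 in [8, 9, 10, 15, 16, 17, 26, 28, 30, 31]:

lo=0, hi=9, mid=4, arr[mid]=16 -> 16 < 21, search right half
lo=5, hi=9, mid=7, arr[mid]=28 -> 28 > 21, search left half
lo=5, hi=6, mid=5, arr[mid]=17 -> 17 < 21, search right half
lo=6, hi=6, mid=6, arr[mid]=26 -> 26 > 21, search left half
lo=6 > hi=5, target 21 not found

Binary search determines that 21 is not in the array after 4 comparisons. The search space was exhausted without finding the target.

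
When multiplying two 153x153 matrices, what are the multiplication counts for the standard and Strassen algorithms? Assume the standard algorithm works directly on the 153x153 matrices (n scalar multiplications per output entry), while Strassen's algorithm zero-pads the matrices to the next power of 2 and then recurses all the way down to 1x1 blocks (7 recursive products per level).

Matrix multiplication for 153x153 matrices:

Strassen's algorithm requires power-of-2 dimensions. Pad 153x153 to 256x256 (next power of 2).

Standard algorithm: 153^3 = 3581577 multiplications
Strassen's algorithm: 7^(log2(256)) = 7^8 = 5764801 multiplications
Difference: 3581577 - 5764801 = -2183224 (Strassen uses MORE here due to padding overhead — for small or just-over-power-of-2 n, padding can outweigh the per-level savings)

Standard: 3581577 multiplications (153^3). Strassen: 5764801 multiplications (7^8, after padding to 256x256). Strassen reduces 8 recursive multiplications to 7 at each level.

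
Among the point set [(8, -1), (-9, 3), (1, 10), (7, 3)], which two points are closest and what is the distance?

Computing all pairwise distances among 4 points:

d((8, -1), (-9, 3)) = 17.4642
d((8, -1), (1, 10)) = 13.0384
d((8, -1), (7, 3)) = 4.1231 <-- minimum
d((-9, 3), (1, 10)) = 12.2066
d((-9, 3), (7, 3)) = 16.0
d((1, 10), (7, 3)) = 9.2195

Closest pair: (8, -1) and (7, 3) with distance 4.1231

The closest pair is (8, -1) and (7, 3) with Euclidean distance 4.1231. For 4 points, brute-force pairwise comparison is shown above. For large n, the divide-and-conquer algorithm (sort by x, recurse on halves, check the dividing strip) achieves O(n log n).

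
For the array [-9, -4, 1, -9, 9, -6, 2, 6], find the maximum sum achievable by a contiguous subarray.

Using Kadane's algorithm on [-9, -4, 1, -9, 9, -6, 2, 6]:

Scanning through the array:
Position 1 (value -4): max_ending_here = -4, max_so_far = -4
Position 2 (value 1): max_ending_here = 1, max_so_far = 1
Position 3 (value -9): max_ending_here = -8, max_so_far = 1
Position 4 (value 9): max_ending_here = 9, max_so_far = 9
Position 5 (value -6): max_ending_here = 3, max_so_far = 9
Position 6 (value 2): max_ending_here = 5, max_so_far = 9
Position 7 (value 6): max_ending_here = 11, max_so_far = 11

Maximum subarray: [9, -6, 2, 6]
Maximum sum: 11

The maximum subarray is [9, -6, 2, 6] with sum 11. This subarray runs from index 4 to index 7.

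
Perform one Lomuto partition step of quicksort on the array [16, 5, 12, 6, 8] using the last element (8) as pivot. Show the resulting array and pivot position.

Lomuto partition with pivot = 8:

Initial array: [16, 5, 12, 6, 8]

arr[0]=16 > 8: no swap
arr[1]=5 <= 8: swap with position 0, array becomes [5, 16, 12, 6, 8]
arr[2]=12 > 8: no swap
arr[3]=6 <= 8: swap with position 1, array becomes [5, 6, 12, 16, 8]

Place pivot at position 2: [5, 6, 8, 16, 12]
Pivot position: 2

After partitioning with pivot 8, the array becomes [5, 6, 8, 16, 12]. The pivot is placed at index 2. All elements to the left of the pivot are <= 8, and all elements to the right are > 8.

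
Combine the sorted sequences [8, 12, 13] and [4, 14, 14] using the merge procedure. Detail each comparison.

Merging process:

Compare 8 vs 4: take 4 from right. Merged: [4]
Compare 8 vs 14: take 8 from left. Merged: [4, 8]
Compare 12 vs 14: take 12 from left. Merged: [4, 8, 12]
Compare 13 vs 14: take 13 from left. Merged: [4, 8, 12, 13]
Append remaining from right: [14, 14]. Merged: [4, 8, 12, 13, 14, 14]

Final merged array: [4, 8, 12, 13, 14, 14]
Total comparisons: 4

The merged array is [4, 8, 12, 13, 14, 14], requiring 4 comparisons. The merge step runs in O(n) time where n is the total number of elements.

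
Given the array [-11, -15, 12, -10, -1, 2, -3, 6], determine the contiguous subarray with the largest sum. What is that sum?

Using Kadane's algorithm on [-11, -15, 12, -10, -1, 2, -3, 6]:

Scanning through the array:
Position 1 (value -15): max_ending_here = -15, max_so_far = -11
Position 2 (value 12): max_ending_here = 12, max_so_far = 12
Position 3 (value -10): max_ending_here = 2, max_so_far = 12
Position 4 (value -1): max_ending_here = 1, max_so_far = 12
Position 5 (value 2): max_ending_here = 3, max_so_far = 12
Position 6 (value -3): max_ending_here = 0, max_so_far = 12
Position 7 (value 6): max_ending_here = 6, max_so_far = 12

Maximum subarray: [12]
Maximum sum: 12

The maximum subarray is [12] with sum 12. This subarray runs from index 2 to index 2.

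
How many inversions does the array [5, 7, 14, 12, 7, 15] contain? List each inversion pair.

Finding inversions in [5, 7, 14, 12, 7, 15]:

(2, 3): arr[2]=14 > arr[3]=12
(2, 4): arr[2]=14 > arr[4]=7
(3, 4): arr[3]=12 > arr[4]=7

Total inversions: 3

The array has 3 inversion(s): (2,3), (2,4), (3,4). Each pair (i,j) satisfies i < j and arr[i] > arr[j].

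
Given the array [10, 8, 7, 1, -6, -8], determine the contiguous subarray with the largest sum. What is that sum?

Using Kadane's algorithm on [10, 8, 7, 1, -6, -8]:

Scanning through the array:
Position 1 (value 8): max_ending_here = 18, max_so_far = 18
Position 2 (value 7): max_ending_here = 25, max_so_far = 25
Position 3 (value 1): max_ending_here = 26, max_so_far = 26
Position 4 (value -6): max_ending_here = 20, max_so_far = 26
Position 5 (value -8): max_ending_here = 12, max_so_far = 26

Maximum subarray: [10, 8, 7, 1]
Maximum sum: 26

The maximum subarray is [10, 8, 7, 1] with sum 26. This subarray runs from index 0 to index 3.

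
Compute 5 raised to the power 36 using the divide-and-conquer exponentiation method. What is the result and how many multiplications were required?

Computing 5^36 by squaring (build up from 5^1; each line after the first costs one multiplication):

5^1 = 5
5^2 = (5^1)^2 = 5^2 = 25
5^4 = (5^2)^2 = 25^2 = 625
5^8 = (5^4)^2 = 625^2 = 390625
5^9 = 5 * 5^8 = 5 * 390625 = 1953125
5^18 = (5^9)^2 = 1953125^2 = 3814697265625
5^36 = (5^18)^2 = 3814697265625^2 = 14551915228366851806640625

Result: 14551915228366851806640625
Multiplications needed: 6 (6 lines after 5^1)

5^36 = 14551915228366851806640625. Using exponentiation by squaring, this requires 6 multiplications. The key idea: if the exponent is even, square the half-power; if odd, multiply by the base once.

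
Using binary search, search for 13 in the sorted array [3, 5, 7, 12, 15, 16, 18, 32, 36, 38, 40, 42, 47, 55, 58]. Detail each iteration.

Binary search for 13 in [3, 5, 7, 12, 15, 16, 18, 32, 36, 38, 40, 42, 47, 55, 58]:

lo=0, hi=14, mid=7, arr[mid]=32 -> 32 > 13, search left half
lo=0, hi=6, mid=3, arr[mid]=12 -> 12 < 13, search right half
lo=4, hi=6, mid=5, arr[mid]=16 -> 16 > 13, search left half
lo=4, hi=4, mid=4, arr[mid]=15 -> 15 > 13, search left half
lo=4 > hi=3, target 13 not found

Binary search determines that 13 is not in the array after 4 comparisons. The search space was exhausted without finding the target.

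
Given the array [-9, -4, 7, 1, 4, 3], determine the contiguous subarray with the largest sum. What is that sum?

Using Kadane's algorithm on [-9, -4, 7, 1, 4, 3]:

Scanning through the array:
Position 1 (value -4): max_ending_here = -4, max_so_far = -4
Position 2 (value 7): max_ending_here = 7, max_so_far = 7
Position 3 (value 1): max_ending_here = 8, max_so_far = 8
Position 4 (value 4): max_ending_here = 12, max_so_far = 12
Position 5 (value 3): max_ending_here = 15, max_so_far = 15

Maximum subarray: [7, 1, 4, 3]
Maximum sum: 15

The maximum subarray is [7, 1, 4, 3] with sum 15. This subarray runs from index 2 to index 5.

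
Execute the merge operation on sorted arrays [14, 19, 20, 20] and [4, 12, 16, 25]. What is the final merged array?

Merging process:

Compare 14 vs 4: take 4 from right. Merged: [4]
Compare 14 vs 12: take 12 from right. Merged: [4, 12]
Compare 14 vs 16: take 14 from left. Merged: [4, 12, 14]
Compare 19 vs 16: take 16 from right. Merged: [4, 12, 14, 16]
Compare 19 vs 25: take 19 from left. Merged: [4, 12, 14, 16, 19]
Compare 20 vs 25: take 20 from left. Merged: [4, 12, 14, 16, 19, 20]
Compare 20 vs 25: take 20 from left. Merged: [4, 12, 14, 16, 19, 20, 20]
Append remaining from right: [25]. Merged: [4, 12, 14, 16, 19, 20, 20, 25]

Final merged array: [4, 12, 14, 16, 19, 20, 20, 25]
Total comparisons: 7

The merged array is [4, 12, 14, 16, 19, 20, 20, 25], requiring 7 comparisons. The merge step runs in O(n) time where n is the total number of elements.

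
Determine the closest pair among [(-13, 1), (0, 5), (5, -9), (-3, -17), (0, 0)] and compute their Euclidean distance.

Computing all pairwise distances among 5 points:

d((-13, 1), (0, 5)) = 13.6015
d((-13, 1), (5, -9)) = 20.5913
d((-13, 1), (-3, -17)) = 20.5913
d((-13, 1), (0, 0)) = 13.0384
d((0, 5), (5, -9)) = 14.8661
d((0, 5), (-3, -17)) = 22.2036
d((0, 5), (0, 0)) = 5.0 <-- minimum
d((5, -9), (-3, -17)) = 11.3137
d((5, -9), (0, 0)) = 10.2956
d((-3, -17), (0, 0)) = 17.2627

Closest pair: (0, 5) and (0, 0) with distance 5.0

The closest pair is (0, 5) and (0, 0) with Euclidean distance 5.0. For 5 points, brute-force pairwise comparison is shown above. For large n, the divide-and-conquer algorithm (sort by x, recurse on halves, check the dividing strip) achieves O(n log n).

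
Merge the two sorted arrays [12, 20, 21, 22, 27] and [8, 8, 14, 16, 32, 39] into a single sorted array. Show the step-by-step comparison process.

Merging process:

Compare 12 vs 8: take 8 from right. Merged: [8]
Compare 12 vs 8: take 8 from right. Merged: [8, 8]
Compare 12 vs 14: take 12 from left. Merged: [8, 8, 12]
Compare 20 vs 14: take 14 from right. Merged: [8, 8, 12, 14]
Compare 20 vs 16: take 16 from right. Merged: [8, 8, 12, 14, 16]
Compare 20 vs 32: take 20 from left. Merged: [8, 8, 12, 14, 16, 20]
Compare 21 vs 32: take 21 from left. Merged: [8, 8, 12, 14, 16, 20, 21]
Compare 22 vs 32: take 22 from left. Merged: [8, 8, 12, 14, 16, 20, 21, 22]
Compare 27 vs 32: take 27 from left. Merged: [8, 8, 12, 14, 16, 20, 21, 22, 27]
Append remaining from right: [32, 39]. Merged: [8, 8, 12, 14, 16, 20, 21, 22, 27, 32, 39]

Final merged array: [8, 8, 12, 14, 16, 20, 21, 22, 27, 32, 39]
Total comparisons: 9

The merged array is [8, 8, 12, 14, 16, 20, 21, 22, 27, 32, 39], requiring 9 comparisons. The merge step runs in O(n) time where n is the total number of elements.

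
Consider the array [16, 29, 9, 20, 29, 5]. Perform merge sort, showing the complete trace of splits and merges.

Merge sort trace:

Split: [16, 29, 9, 20, 29, 5] -> [16, 29, 9] and [20, 29, 5]
  Split: [16, 29, 9] -> [16] and [29, 9]
    Split: [29, 9] -> [29] and [9]
    Merge: [29] + [9] -> [9, 29]
  Merge: [16] + [9, 29] -> [9, 16, 29]
  Split: [20, 29, 5] -> [20] and [29, 5]
    Split: [29, 5] -> [29] and [5]
    Merge: [29] + [5] -> [5, 29]
  Merge: [20] + [5, 29] -> [5, 20, 29]
Merge: [9, 16, 29] + [5, 20, 29] -> [5, 9, 16, 20, 29, 29]

Final sorted array: [5, 9, 16, 20, 29, 29]

The merge sort proceeds by recursively splitting the array and merging sorted halves.
After all merges, the sorted array is [5, 9, 16, 20, 29, 29].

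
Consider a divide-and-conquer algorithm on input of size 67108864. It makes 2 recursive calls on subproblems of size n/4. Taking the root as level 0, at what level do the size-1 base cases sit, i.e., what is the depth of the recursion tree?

For divide and conquer with division factor 4:

Problem sizes at each level:
Level 0: 67108864
Level 1: 16777216
Level 2: 4194304
Level 3: 1048576
Level 4: 262144
Level 5: 65536
Level 6: 16384
Level 7: 4096
Level 8: 1024
Level 9: 256
Level 10: 64
Level 11: 16
Level 12: 4
Level 13: 1

The root is level 0 and the size-1 base case is level 13 (the tree spans levels 0 through 13, i.e. 14 levels counting the root), so the depth is the number of divisions: log_4(67108864) = 13

The recursion tree depth is log_4(67108864) = 13. At each level, the problem size is divided by 4, so it takes 13 divisions to reduce to a base case of size 1. The algorithm makes 2 recursive calls at each level.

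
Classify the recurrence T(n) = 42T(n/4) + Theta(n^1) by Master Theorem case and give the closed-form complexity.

Master Theorem for T(n) = 42T(n/4) + O(n^1):

a = 42, b = 4, c = 1
log_b(a) = log_4(42) = 2.6962

Case 1: c = 1 < log_4(42) = 2.6962
T(n) = O(n^(log_4 42))

For T(n) = 42T(n/4) + O(n^1): log_4(42) = 2.6962. This is Case 1 of the Master Theorem (c < log_b(a), work dominated by leaves), giving O(n^(log_4 42)).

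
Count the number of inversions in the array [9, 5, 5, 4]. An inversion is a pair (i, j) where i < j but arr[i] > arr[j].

Finding inversions in [9, 5, 5, 4]:

(0, 1): arr[0]=9 > arr[1]=5
(0, 2): arr[0]=9 > arr[2]=5
(0, 3): arr[0]=9 > arr[3]=4
(1, 3): arr[1]=5 > arr[3]=4
(2, 3): arr[2]=5 > arr[3]=4

Total inversions: 5

The array has 5 inversion(s): (0,1), (0,2), (0,3), (1,3), (2,3). Each pair (i,j) satisfies i < j and arr[i] > arr[j].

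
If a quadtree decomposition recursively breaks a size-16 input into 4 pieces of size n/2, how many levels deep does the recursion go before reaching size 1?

For divide and conquer with division factor 2:

Problem sizes at each level:
Level 0: 16
Level 1: 8
Level 2: 4
Level 3: 2
Level 4: 1

The root is level 0 and the size-1 base case is level 4 (the tree spans levels 0 through 4, i.e. 5 levels counting the root), so the depth is the number of divisions: log_2(16) = 4

The recursion tree depth is log_2(16) = 4. At each level, the problem size is divided by 2, so it takes 4 divisions to reduce to a base case of size 1. The algorithm makes 4 recursive calls at each level.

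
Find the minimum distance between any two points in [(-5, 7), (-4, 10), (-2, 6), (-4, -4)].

Computing all pairwise distances among 4 points:

d((-5, 7), (-4, 10)) = 3.1623 <-- minimum
d((-5, 7), (-2, 6)) = 3.1623 <-- minimum
d((-5, 7), (-4, -4)) = 11.0454
d((-4, 10), (-2, 6)) = 4.4721
d((-4, 10), (-4, -4)) = 14.0
d((-2, 6), (-4, -4)) = 10.198

Minimum distance: 3.1623 (tie among 2 pairs: (-5, 7) and (-4, 10); (-5, 7) and (-2, 6))

The minimum Euclidean distance is 3.1623. There is a tie: 2 pairs achieve this minimum — (-5, 7) and (-4, 10); (-5, 7) and (-2, 6). Any of these is a valid closest pair. For 4 points, brute-force pairwise comparison is shown above. For large n, the divide-and-conquer algorithm (sort by x, recurse on halves, check the dividing strip) achieves O(n log n).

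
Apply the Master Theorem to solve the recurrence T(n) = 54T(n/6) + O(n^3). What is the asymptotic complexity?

Master Theorem for T(n) = 54T(n/6) + O(n^3):

a = 54, b = 6, c = 3
log_b(a) = log_6(54) = 2.2263

Case 3: c = 3 > log_6(54) = 2.2263
T(n) = O(n^3) = O(n^3)

For T(n) = 54T(n/6) + O(n^3): log_6(54) = 2.2263. This is Case 3 of the Master Theorem (c > log_b(a), work dominated by root), giving O(n^3).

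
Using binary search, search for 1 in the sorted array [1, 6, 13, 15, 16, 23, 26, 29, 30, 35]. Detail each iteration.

Binary search for 1 in [1, 6, 13, 15, 16, 23, 26, 29, 30, 35]:

lo=0, hi=9, mid=4, arr[mid]=16 -> 16 > 1, search left half
lo=0, hi=3, mid=1, arr[mid]=6 -> 6 > 1, search left half
lo=0, hi=0, mid=0, arr[mid]=1 -> Found target at index 0!

Binary search finds 1 at index 0 after 3 comparisons. The search repeatedly halves the search space by comparing with the middle element.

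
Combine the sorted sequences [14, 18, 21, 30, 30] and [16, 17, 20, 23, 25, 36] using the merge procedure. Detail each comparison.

Merging process:

Compare 14 vs 16: take 14 from left. Merged: [14]
Compare 18 vs 16: take 16 from right. Merged: [14, 16]
Compare 18 vs 17: take 17 from right. Merged: [14, 16, 17]
Compare 18 vs 20: take 18 from left. Merged: [14, 16, 17, 18]
Compare 21 vs 20: take 20 from right. Merged: [14, 16, 17, 18, 20]
Compare 21 vs 23: take 21 from left. Merged: [14, 16, 17, 18, 20, 21]
Compare 30 vs 23: take 23 from right. Merged: [14, 16, 17, 18, 20, 21, 23]
Compare 30 vs 25: take 25 from right. Merged: [14, 16, 17, 18, 20, 21, 23, 25]
Compare 30 vs 36: take 30 from left. Merged: [14, 16, 17, 18, 20, 21, 23, 25, 30]
Compare 30 vs 36: take 30 from left. Merged: [14, 16, 17, 18, 20, 21, 23, 25, 30, 30]
Append remaining from right: [36]. Merged: [14, 16, 17, 18, 20, 21, 23, 25, 30, 30, 36]

Final merged array: [14, 16, 17, 18, 20, 21, 23, 25, 30, 30, 36]
Total comparisons: 10

The merged array is [14, 16, 17, 18, 20, 21, 23, 25, 30, 30, 36], requiring 10 comparisons. The merge step runs in O(n) time where n is the total number of elements.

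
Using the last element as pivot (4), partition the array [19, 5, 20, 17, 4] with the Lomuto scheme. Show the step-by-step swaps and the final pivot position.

Lomuto partition with pivot = 4:

Initial array: [19, 5, 20, 17, 4]

arr[0]=19 > 4: no swap
arr[1]=5 > 4: no swap
arr[2]=20 > 4: no swap
arr[3]=17 > 4: no swap

Place pivot at position 0: [4, 5, 20, 17, 19]
Pivot position: 0

After partitioning with pivot 4, the array becomes [4, 5, 20, 17, 19]. The pivot is placed at index 0. All elements to the left of the pivot are <= 4, and all elements to the right are > 4.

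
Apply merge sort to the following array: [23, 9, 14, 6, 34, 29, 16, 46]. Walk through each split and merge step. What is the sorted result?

Merge sort trace:

Split: [23, 9, 14, 6, 34, 29, 16, 46] -> [23, 9, 14, 6] and [34, 29, 16, 46]
  Split: [23, 9, 14, 6] -> [23, 9] and [14, 6]
    Split: [23, 9] -> [23] and [9]
    Merge: [23] + [9] -> [9, 23]
    Split: [14, 6] -> [14] and [6]
    Merge: [14] + [6] -> [6, 14]
  Merge: [9, 23] + [6, 14] -> [6, 9, 14, 23]
  Split: [34, 29, 16, 46] -> [34, 29] and [16, 46]
    Split: [34, 29] -> [34] and [29]
    Merge: [34] + [29] -> [29, 34]
    Split: [16, 46] -> [16] and [46]
    Merge: [16] + [46] -> [16, 46]
  Merge: [29, 34] + [16, 46] -> [16, 29, 34, 46]
Merge: [6, 9, 14, 23] + [16, 29, 34, 46] -> [6, 9, 14, 16, 23, 29, 34, 46]

Final sorted array: [6, 9, 14, 16, 23, 29, 34, 46]

The merge sort proceeds by recursively splitting the array and merging sorted halves.
After all merges, the sorted array is [6, 9, 14, 16, 23, 29, 34, 46].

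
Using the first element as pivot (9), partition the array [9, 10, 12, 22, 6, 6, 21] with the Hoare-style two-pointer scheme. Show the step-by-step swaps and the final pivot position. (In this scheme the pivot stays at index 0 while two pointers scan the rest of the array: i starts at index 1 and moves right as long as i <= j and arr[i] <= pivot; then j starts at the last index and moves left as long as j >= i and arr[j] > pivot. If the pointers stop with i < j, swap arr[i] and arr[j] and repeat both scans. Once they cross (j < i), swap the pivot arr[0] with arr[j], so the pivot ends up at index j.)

Hoare-style two-pointer partition with pivot = 9:

Initial array: [9, 10, 12, 22, 6, 6, 21]

Pointers start at i = 1, j = 6.
i stops at index 1 (arr[1]=10 > 9), j stops at index 5 (arr[5]=6 <= 9): swap arr[1] and arr[5], array becomes [9, 6, 12, 22, 6, 10, 21]
i stops at index 2 (arr[2]=12 > 9), j stops at index 4 (arr[4]=6 <= 9): swap arr[2] and arr[4], array becomes [9, 6, 6, 22, 12, 10, 21]
i ends at 3, j ends at 2: the pointers have crossed (j < i), so scanning stops.

Swap pivot arr[0] with arr[2] to place pivot at position 2: [6, 6, 9, 22, 12, 10, 21]
Pivot position: 2

After partitioning with pivot 9, the array becomes [6, 6, 9, 22, 12, 10, 21]. The pivot is placed at index 2. All elements to the left of the pivot are <= 9, and all elements to the right are > 9.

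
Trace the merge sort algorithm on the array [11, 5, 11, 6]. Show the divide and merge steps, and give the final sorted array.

Merge sort trace:

Split: [11, 5, 11, 6] -> [11, 5] and [11, 6]
  Split: [11, 5] -> [11] and [5]
  Merge: [11] + [5] -> [5, 11]
  Split: [11, 6] -> [11] and [6]
  Merge: [11] + [6] -> [6, 11]
Merge: [5, 11] + [6, 11] -> [5, 6, 11, 11]

Final sorted array: [5, 6, 11, 11]

The merge sort proceeds by recursively splitting the array and merging sorted halves.
After all merges, the sorted array is [5, 6, 11, 11].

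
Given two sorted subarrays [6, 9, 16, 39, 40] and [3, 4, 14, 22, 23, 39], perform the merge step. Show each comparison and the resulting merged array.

Merging process:

Compare 6 vs 3: take 3 from right. Merged: [3]
Compare 6 vs 4: take 4 from right. Merged: [3, 4]
Compare 6 vs 14: take 6 from left. Merged: [3, 4, 6]
Compare 9 vs 14: take 9 from left. Merged: [3, 4, 6, 9]
Compare 16 vs 14: take 14 from right. Merged: [3, 4, 6, 9, 14]
Compare 16 vs 22: take 16 from left. Merged: [3, 4, 6, 9, 14, 16]
Compare 39 vs 22: take 22 from right. Merged: [3, 4, 6, 9, 14, 16, 22]
Compare 39 vs 23: take 23 from right. Merged: [3, 4, 6, 9, 14, 16, 22, 23]
Compare 39 vs 39: take 39 from left. Merged: [3, 4, 6, 9, 14, 16, 22, 23, 39]
Compare 40 vs 39: take 39 from right. Merged: [3, 4, 6, 9, 14, 16, 22, 23, 39, 39]
Append remaining from left: [40]. Merged: [3, 4, 6, 9, 14, 16, 22, 23, 39, 39, 40]

Final merged array: [3, 4, 6, 9, 14, 16, 22, 23, 39, 39, 40]
Total comparisons: 10

The merged array is [3, 4, 6, 9, 14, 16, 22, 23, 39, 39, 40], requiring 10 comparisons. The merge step runs in O(n) time where n is the total number of elements.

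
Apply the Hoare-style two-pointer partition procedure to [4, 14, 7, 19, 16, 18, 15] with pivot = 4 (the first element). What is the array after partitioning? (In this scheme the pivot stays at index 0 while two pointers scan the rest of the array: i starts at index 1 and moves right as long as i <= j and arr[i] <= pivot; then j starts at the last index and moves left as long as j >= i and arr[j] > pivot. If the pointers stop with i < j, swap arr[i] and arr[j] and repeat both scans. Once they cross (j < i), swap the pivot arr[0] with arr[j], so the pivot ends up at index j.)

Hoare-style two-pointer partition with pivot = 4:

Initial array: [4, 14, 7, 19, 16, 18, 15]

Pointers start at i = 1, j = 6.
i ends at 1, j ends at 0: the pointers have crossed (j < i), so scanning stops.

j = 0, so swapping arr[0] with arr[j] leaves the pivot at position 0: [4, 14, 7, 19, 16, 18, 15]
Pivot position: 0

After partitioning with pivot 4, the array becomes [4, 14, 7, 19, 16, 18, 15]. The pivot is placed at index 0. All elements to the left of the pivot are <= 4, and all elements to the right are > 4.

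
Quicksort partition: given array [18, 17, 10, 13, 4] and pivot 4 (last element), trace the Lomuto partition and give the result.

Lomuto partition with pivot = 4:

Initial array: [18, 17, 10, 13, 4]

arr[0]=18 > 4: no swap
arr[1]=17 > 4: no swap
arr[2]=10 > 4: no swap
arr[3]=13 > 4: no swap

Place pivot at position 0: [4, 17, 10, 13, 18]
Pivot position: 0

After partitioning with pivot 4, the array becomes [4, 17, 10, 13, 18]. The pivot is placed at index 0. All elements to the left of the pivot are <= 4, and all elements to the right are > 4.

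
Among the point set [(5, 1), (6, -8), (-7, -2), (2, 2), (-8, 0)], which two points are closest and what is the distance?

Computing all pairwise distances among 5 points:

d((5, 1), (6, -8)) = 9.0554
d((5, 1), (-7, -2)) = 12.3693
d((5, 1), (2, 2)) = 3.1623
d((5, 1), (-8, 0)) = 13.0384
d((6, -8), (-7, -2)) = 14.3178
d((6, -8), (2, 2)) = 10.7703
d((6, -8), (-8, 0)) = 16.1245
d((-7, -2), (2, 2)) = 9.8489
d((-7, -2), (-8, 0)) = 2.2361 <-- minimum
d((2, 2), (-8, 0)) = 10.198

Closest pair: (-7, -2) and (-8, 0) with distance 2.2361

The closest pair is (-7, -2) and (-8, 0) with Euclidean distance 2.2361. For 5 points, brute-force pairwise comparison is shown above. For large n, the divide-and-conquer algorithm (sort by x, recurse on halves, check the dividing strip) achieves O(n log n).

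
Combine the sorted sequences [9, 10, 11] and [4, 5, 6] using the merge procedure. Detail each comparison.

Merging process:

Compare 9 vs 4: take 4 from right. Merged: [4]
Compare 9 vs 5: take 5 from right. Merged: [4, 5]
Compare 9 vs 6: take 6 from right. Merged: [4, 5, 6]
Append remaining from left: [9, 10, 11]. Merged: [4, 5, 6, 9, 10, 11]

Final merged array: [4, 5, 6, 9, 10, 11]
Total comparisons: 3

The merged array is [4, 5, 6, 9, 10, 11], requiring 3 comparisons. The merge step runs in O(n) time where n is the total number of elements.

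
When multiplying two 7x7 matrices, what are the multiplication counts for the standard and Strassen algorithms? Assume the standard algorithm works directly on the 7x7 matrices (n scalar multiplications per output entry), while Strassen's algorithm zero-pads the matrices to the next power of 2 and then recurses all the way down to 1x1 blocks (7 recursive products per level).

Matrix multiplication for 7x7 matrices:

Strassen's algorithm requires power-of-2 dimensions. Pad 7x7 to 8x8 (next power of 2).

Standard algorithm: 7^3 = 343 multiplications
Strassen's algorithm: 7^(log2(8)) = 7^3 = 343 multiplications
Savings: 343 - 343 = 0 multiplications

Standard: 343 multiplications (7^3). Strassen: 343 multiplications (7^3, after padding to 8x8). Strassen reduces 8 recursive multiplications to 7 at each level.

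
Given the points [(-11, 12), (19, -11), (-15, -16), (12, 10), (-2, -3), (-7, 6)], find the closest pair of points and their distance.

Computing all pairwise distances among 6 points:

d((-11, 12), (19, -11)) = 37.8021
d((-11, 12), (-15, -16)) = 28.2843
d((-11, 12), (12, 10)) = 23.0868
d((-11, 12), (-2, -3)) = 17.4929
d((-11, 12), (-7, 6)) = 7.2111 <-- minimum
d((19, -11), (-15, -16)) = 34.3657
d((19, -11), (12, 10)) = 22.1359
d((19, -11), (-2, -3)) = 22.4722
d((19, -11), (-7, 6)) = 31.0644
d((-15, -16), (12, 10)) = 37.4833
d((-15, -16), (-2, -3)) = 18.3848
d((-15, -16), (-7, 6)) = 23.4094
d((12, 10), (-2, -3)) = 19.105
d((12, 10), (-7, 6)) = 19.4165
d((-2, -3), (-7, 6)) = 10.2956

Closest pair: (-11, 12) and (-7, 6) with distance 7.2111

The closest pair is (-11, 12) and (-7, 6) with Euclidean distance 7.2111. For 6 points, brute-force pairwise comparison is shown above. For large n, the divide-and-conquer algorithm (sort by x, recurse on halves, check the dividing strip) achieves O(n log n).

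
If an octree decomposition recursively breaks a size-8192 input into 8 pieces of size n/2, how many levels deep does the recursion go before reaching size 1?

For divide and conquer with division factor 2:

Problem sizes at each level:
Level 0: 8192
Level 1: 4096
Level 2: 2048
Level 3: 1024
Level 4: 512
Level 5: 256
Level 6: 128
Level 7: 64
Level 8: 32
Level 9: 16
Level 10: 8
Level 11: 4
Level 12: 2
Level 13: 1

The root is level 0 and the size-1 base case is level 13 (the tree spans levels 0 through 13, i.e. 14 levels counting the root), so the depth is the number of divisions: log_2(8192) = 13

The recursion tree depth is log_2(8192) = 13. At each level, the problem size is divided by 2, so it takes 13 divisions to reduce to a base case of size 1. The algorithm makes 8 recursive calls at each level.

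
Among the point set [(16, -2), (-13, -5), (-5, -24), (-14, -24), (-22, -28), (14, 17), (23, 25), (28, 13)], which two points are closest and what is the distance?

Computing all pairwise distances among 8 points:

d((16, -2), (-13, -5)) = 29.1548
d((16, -2), (-5, -24)) = 30.4138
d((16, -2), (-14, -24)) = 37.2022
d((16, -2), (-22, -28)) = 46.0435
d((16, -2), (14, 17)) = 19.105
d((16, -2), (23, 25)) = 27.8927
d((16, -2), (28, 13)) = 19.2094
d((-13, -5), (-5, -24)) = 20.6155
d((-13, -5), (-14, -24)) = 19.0263
d((-13, -5), (-22, -28)) = 24.6982
d((-13, -5), (14, 17)) = 34.8281
d((-13, -5), (23, 25)) = 46.8615
d((-13, -5), (28, 13)) = 44.7772
d((-5, -24), (-14, -24)) = 9.0
d((-5, -24), (-22, -28)) = 17.4642
d((-5, -24), (14, 17)) = 45.1885
d((-5, -24), (23, 25)) = 56.4358
d((-5, -24), (28, 13)) = 49.5782
d((-14, -24), (-22, -28)) = 8.9443 <-- minimum
d((-14, -24), (14, 17)) = 49.6488
d((-14, -24), (23, 25)) = 61.4003
d((-14, -24), (28, 13)) = 55.9732
d((-22, -28), (14, 17)) = 57.6281
d((-22, -28), (23, 25)) = 69.527
d((-22, -28), (28, 13)) = 64.6607
d((14, 17), (23, 25)) = 12.0416
d((14, 17), (28, 13)) = 14.5602
d((23, 25), (28, 13)) = 13.0

Closest pair: (-14, -24) and (-22, -28) with distance 8.9443

The closest pair is (-14, -24) and (-22, -28) with Euclidean distance 8.9443. For 8 points, brute-force pairwise comparison is shown above. For large n, the divide-and-conquer algorithm (sort by x, recurse on halves, check the dividing strip) achieves O(n log n).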